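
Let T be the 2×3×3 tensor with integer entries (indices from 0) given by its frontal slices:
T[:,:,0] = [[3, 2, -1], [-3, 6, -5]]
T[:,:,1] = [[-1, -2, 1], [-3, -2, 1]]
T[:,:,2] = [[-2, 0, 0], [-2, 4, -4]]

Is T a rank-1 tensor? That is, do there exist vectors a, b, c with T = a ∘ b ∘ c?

The mode-3 unfolding of T (rows indexed by k, columns by (i,j) = (0,0), (0,1), (0,2), (1,0), (1,1), (1,2)) is [[3, 2, -1, -3, 6, -5], [-1, -2, 1, -3, -2, 1], [-2, 0, 0, -2, 4, -4]].
There the 3×3 minor on rows k ∈ {0, 1, 2}, columns (i,j) ∈ {(0,0), (0,1), (1,0)} is det [[3, 2, -3], [-1, -2, -3], [-2, 0, -2]] = 32 ≠ 0, so this unfolding has rank ≥ 3; CP rank is at least every unfolding rank, so rank(T) ≥ 3.
In particular rank(T) ≥ 3 > 1, so T is not rank-1.

No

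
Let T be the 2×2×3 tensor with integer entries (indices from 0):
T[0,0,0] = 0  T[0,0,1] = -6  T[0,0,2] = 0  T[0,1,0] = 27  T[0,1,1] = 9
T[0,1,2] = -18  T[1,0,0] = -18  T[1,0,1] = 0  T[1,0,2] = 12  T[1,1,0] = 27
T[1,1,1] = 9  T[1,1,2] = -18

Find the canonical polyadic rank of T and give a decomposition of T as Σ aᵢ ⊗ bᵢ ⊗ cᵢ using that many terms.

Lower bound: the mode-1 unfolding of T (rows indexed by i, columns by (j,k) = (0,0), (0,1), (0,2), (1,0), (1,1), (1,2)) is [[0, -6, 0, 27, 9, -18], [-18, 0, 12, 27, 9, -18]].
There the 2×2 minor on rows i ∈ {0, 1}, columns (j,k) ∈ {(0,0), (0,1)} is det [[0, -6], [-18, 0]] = -108 ≠ 0, so this unfolding has rank ≥ 2; CP rank is at least every unfolding rank, so rank(T) ≥ 2. (Flattening ranks never certify an upper bound on CP rank; for that we must actually write T with 2 rank-1 terms.)
Upper bound — finding two terms. Write S_k = T[:,:,k] for the frontal slices: S₀ = [[0, 27], [-18, 27]], S₁ = [[-6, 9], [0, 9]], S₂ = [[0, -18], [12, -18]].
If T = a₁ ⊗ b₁ ⊗ c₁ + a₂ ⊗ b₂ ⊗ c₂ then each S_k = c₁[k]·a₁b₁ᵀ + c₂[k]·a₂b₂ᵀ. S₀ and S₁ are linearly independent, so a₁b₁ᵀ and a₂b₂ᵀ must span the same plane of matrices: they are the rank-1 matrices of the form x·S₀ + y·S₁.
det(x·S₀ + y·S₁) is 486·x² − 54·y² = 54·(3·x − y)(3·x + y), vanishing at (x:y) = (1:3) and (1:-3).
M₁ = S₀ + 3·S₁ = [[-18, 54], [-18, 54]] = (-18)·[1, 1][1, -3]ᵀ and M₂ = S₀ − 3·S₁ = [[18, 0], [-18, 0]] = 18·[1, -1][1, 0]ᵀ, so take a₁ = [1, 1], b₁ = [1, -3], a₂ = [1, -1], b₂ = [1, 0].
Each slice is an integer combination of E₁ = a₁b₁ᵀ and E₂ = a₂b₂ᵀ: S₀ = −9·E₁ + 9·E₂, S₁ = −3·E₁ − 3·E₂, S₂ = 6·E₁ − 6·E₂; reading off coefficients, c₁ = [-9, -3, 6] and c₂ = [9, -3, -6].
Hence T = [1, 1] ⊗ [1, -3] ⊗ [-9, -3, 6] + [1, -1] ⊗ [1, 0] ⊗ [9, -3, -6], so rank(T) ≤ 2.
These bounds meet, so rank(T) = 2.

rank(T) = 2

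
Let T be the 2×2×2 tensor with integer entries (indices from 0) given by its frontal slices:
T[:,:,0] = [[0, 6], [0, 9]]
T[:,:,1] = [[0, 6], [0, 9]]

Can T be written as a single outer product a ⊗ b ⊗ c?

If T = a ⊗ b ⊗ c then every fibre of T is a multiple of the corresponding factor, so read the factors off the fibres through the nonzero entry T[0,1,0] = 6.
The mode-1 fibre T[:,1,0] = [6, 9] gives a = [2, 3] (primitive direction); the mode-2 fibre T[0,:,0] = [0, 6] gives b = [0, 1]; then c[k] = T[0,1,k] / (a[0]·b[1]) = [6, 6] / 2 = [3, 3].
Expanding [2, 3] ⊗ [0, 1] ⊗ [3, 3] reproduces all 8 entries of T, so T = [2, 3] ⊗ [0, 1] ⊗ [3, 3] and rank(T) ≤ 1.
Equivalently every frontal slice T[:,:,k] is c[k] times the rank-1 matrix [2, 3] ⊗ [0, 1]. So T has rank 1 (it is nonzero).

Yes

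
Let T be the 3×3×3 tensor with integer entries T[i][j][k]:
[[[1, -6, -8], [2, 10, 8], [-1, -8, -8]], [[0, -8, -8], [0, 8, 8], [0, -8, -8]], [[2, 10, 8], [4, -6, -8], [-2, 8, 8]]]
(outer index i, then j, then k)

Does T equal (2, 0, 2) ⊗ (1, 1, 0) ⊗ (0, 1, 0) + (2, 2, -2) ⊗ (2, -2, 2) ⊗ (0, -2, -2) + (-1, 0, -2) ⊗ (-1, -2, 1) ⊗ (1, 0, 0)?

Reconstruct entrywise from the claimed factors. For example, T[1,2,2] = -8 and Σₗ aₗ[1]bₗ[2]cₗ[2] = (0)·(0)·(0) + (2)·(2)·(-2) + (0)·(1)·(0) = -8; checking all 27 entries, every one matches. The claim holds.

Yes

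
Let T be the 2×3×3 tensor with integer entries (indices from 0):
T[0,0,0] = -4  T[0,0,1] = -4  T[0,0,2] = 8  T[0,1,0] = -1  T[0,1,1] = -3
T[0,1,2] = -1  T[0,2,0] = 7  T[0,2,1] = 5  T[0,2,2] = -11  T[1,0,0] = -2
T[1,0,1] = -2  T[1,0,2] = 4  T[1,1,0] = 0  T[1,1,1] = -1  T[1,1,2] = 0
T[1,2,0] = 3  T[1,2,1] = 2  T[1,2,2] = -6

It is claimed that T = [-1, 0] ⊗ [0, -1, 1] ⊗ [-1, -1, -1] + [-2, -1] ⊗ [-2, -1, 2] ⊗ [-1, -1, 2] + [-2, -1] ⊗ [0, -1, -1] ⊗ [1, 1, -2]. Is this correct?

Reconstruct entry (0,1,1) from the claimed factors: Σₗ aₗ[0]bₗ[1]cₗ[1] = (-1)·(-1)·(-1) + (-2)·(-1)·(-1) + (-2)·(-1)·(1) = -1, but T[0,1,1] = -3. The claim is false.

No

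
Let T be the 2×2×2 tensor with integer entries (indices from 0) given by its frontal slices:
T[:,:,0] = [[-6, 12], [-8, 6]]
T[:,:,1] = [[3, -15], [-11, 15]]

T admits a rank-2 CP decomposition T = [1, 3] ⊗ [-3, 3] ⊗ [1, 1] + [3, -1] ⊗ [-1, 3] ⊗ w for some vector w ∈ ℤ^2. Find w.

Subtract the known terms from T to get the rank-1 residual R = [3, -1] ⊗ [-1, 3] ⊗ w, so R[i,j,k] = a[i]·b[j]·w[k]. Pick indices with nonzero a[0]·b[0] = (3)·(-1) = -3. Only the fibre through (0,0,·) is needed: R[0,0,:] = T[0,0,:] − Σₗ aₗ[0]bₗ[0]cₗ = [-6, 3] − (1)·(-3)·[1, 1] = [-3, 6]. Then w[k] = R[0,0,k] / -3 for each k, giving w = [-3, 6] / -3 = [1, -2].

w = [1, -2]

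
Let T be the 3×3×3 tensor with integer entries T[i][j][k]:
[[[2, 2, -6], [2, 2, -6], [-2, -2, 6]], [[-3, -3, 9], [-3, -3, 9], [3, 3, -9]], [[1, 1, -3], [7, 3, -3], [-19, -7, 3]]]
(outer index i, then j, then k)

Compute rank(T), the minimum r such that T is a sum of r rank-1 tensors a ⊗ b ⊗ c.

2

Lower bound: the mode-3 unfolding of T (rows indexed by k, columns by (i,j) = (0,0), (0,1), (0,2), (1,0), (1,1), (1,2), (2,0), (2,1), (2,2)) is [[2, 2, -2, -3, -3, 3, 1, 7, -19], [2, 2, -2, -3, -3, 3, 1, 3, -7], [-6, -6, 6, 9, 9, -9, -3, -3, 3]].
There the 2×2 minor on rows k ∈ {0, 1}, columns (i,j) ∈ {(0,0), (2,1)} is det [[2, 7], [2, 3]] = -8 ≠ 0, so this unfolding has rank ≥ 2; CP rank is at least every unfolding rank, so rank(T) ≥ 2. (Flattening ranks never certify an upper bound on CP rank; for that we must actually write T with 2 rank-1 terms.)
Upper bound — finding two terms. Write S_k = T[:,:,k] for the frontal slices: S₀ = [[2, 2, -2], [-3, -3, 3], [1, 7, -19]], S₁ = [[2, 2, -2], [-3, -3, 3], [1, 3, -7]], S₂ = [[-6, -6, 6], [9, 9, -9], [-3, -3, 3]].
If T = a₁ ⊗ b₁ ⊗ c₁ + a₂ ⊗ b₂ ⊗ c₂ then each S_k = c₁[k]·a₁b₁ᵀ + c₂[k]·a₂b₂ᵀ. S₀ and S₁ are linearly independent, so a₁b₁ᵀ and a₂b₂ᵀ must span the same plane of matrices: they are the rank-1 matrices of the form x·S₀ + y·S₁.
The 2×2 minor of x·S₀ + y·S₁ on rows {0,2}, columns {0,1} is 12·x² + 16·xy + 4·y² = 4·(x + y)(3·x + y), vanishing at (x:y) = (1:-1) and (1:-3).
M₁ = S₀ − S₁ = [[0, 0, 0], [0, 0, 0], [0, 4, -12]] = 4·[0, 0, 1][0, 1, -3]ᵀ and M₂ = S₀ − 3·S₁ = [[-4, -4, 4], [6, 6, -6], [-2, -2, 2]] = (-2)·[2, -3, 1][1, 1, -1]ᵀ, so take a₁ = [0, 0, 1], b₁ = [0, 1, -3], a₂ = [2, -3, 1], b₂ = [1, 1, -1].
Each slice is an integer combination of E₁ = a₁b₁ᵀ and E₂ = a₂b₂ᵀ: S₀ = 6·E₁ + E₂, S₁ = 2·E₁ + E₂, S₂ = −3·E₂; reading off coefficients, c₁ = [6, 2, 0] and c₂ = [1, 1, -3].
Hence T = [0, 0, 1] ⊗ [0, 1, -3] ⊗ [6, 2, 0] + [2, -3, 1] ⊗ [1, 1, -1] ⊗ [1, 1, -3], so rank(T) ≤ 2.
These bounds meet, so rank(T) = 2.
Check entry T[0,0,1] = 2: (0)·(0)·(2) + (2)·(1)·(1) = 2.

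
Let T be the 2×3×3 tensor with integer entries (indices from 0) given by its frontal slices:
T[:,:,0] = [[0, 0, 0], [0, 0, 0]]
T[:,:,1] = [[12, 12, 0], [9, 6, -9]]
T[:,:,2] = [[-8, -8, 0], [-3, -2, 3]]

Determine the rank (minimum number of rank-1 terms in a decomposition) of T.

2

Lower bound: the mode-1 unfolding of T (rows indexed by i, columns by (j,k) = (0,0), (0,1), (0,2), (1,0), (1,1), (1,2), (2,0), (2,1), (2,2)) is [[0, 12, -8, 0, 12, -8, 0, 0, 0], [0, 9, -3, 0, 6, -2, 0, -9, 3]].
There the 2×2 minor on rows i ∈ {0, 1}, columns (j,k) ∈ {(0,1), (0,2)} is det [[12, -8], [9, -3]] = 36 ≠ 0, so this unfolding has rank ≥ 2; CP rank is at least every unfolding rank, so rank(T) ≥ 2. (This is only a lower bound: in general the CP rank may exceed every unfolding rank, so we still need to exhibit 2 rank-1 terms summing to T.)
Upper bound — finding two terms. Write S_k = T[:,:,k] for the frontal slices: S₀ = [[0, 0, 0], [0, 0, 0]], S₁ = [[12, 12, 0], [9, 6, -9]], S₂ = [[-8, -8, 0], [-3, -2, 3]].
If T = a₁ ⊗ b₁ ⊗ c₁ + a₂ ⊗ b₂ ⊗ c₂ then each S_k = c₁[k]·a₁b₁ᵀ + c₂[k]·a₂b₂ᵀ. S₁ and S₂ are linearly independent, so a₁b₁ᵀ and a₂b₂ᵀ must span the same plane of matrices: they are the rank-1 matrices of the form x·S₁ + y·S₂.
The 2×2 minor of x·S₁ + y·S₂ on rows {0,1}, columns {0,1} is −36·x² + 36·xy − 8·y² = (-4)·(3·x − 2·y)(3·x − y), vanishing at (x:y) = (2:3) and (1:3).
M₁ = 2·S₁ + 3·S₂ = [[0, 0, 0], [9, 6, -9]] = 3·[0, 1][3, 2, -3]ᵀ and M₂ = S₁ + 3·S₂ = [[-12, -12, 0], [0, 0, 0]] = (-12)·[1, 0][1, 1, 0]ᵀ, so take a₁ = [0, 1], b₁ = [3, 2, -3], a₂ = [1, 0], b₂ = [1, 1, 0].
Each slice is an integer combination of E₁ = a₁b₁ᵀ and E₂ = a₂b₂ᵀ: S₀ = 0, S₁ = 3·E₁ + 12·E₂, S₂ = −E₁ − 8·E₂; reading off coefficients, c₁ = [0, 3, -1] and c₂ = [0, 12, -8].
Hence T = [0, 1] ⊗ [3, 2, -3] ⊗ [0, 3, -1] + [1, 0] ⊗ [1, 1, 0] ⊗ [0, 12, -8], so rank(T) ≤ 2.
These bounds meet, so rank(T) = 2.
Check entry T[1,1,0] = 0: (1)·(2)·(0) + (0)·(1)·(0) = 0.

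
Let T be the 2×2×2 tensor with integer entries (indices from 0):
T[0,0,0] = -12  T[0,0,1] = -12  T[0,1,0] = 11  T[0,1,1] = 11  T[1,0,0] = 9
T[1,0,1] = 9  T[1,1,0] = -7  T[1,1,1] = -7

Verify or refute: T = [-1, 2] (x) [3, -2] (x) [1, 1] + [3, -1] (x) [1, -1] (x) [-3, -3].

Reconstruct entrywise from the claimed factors. For example, T[0,0,1] = -12 and Σₗ aₗ[0]bₗ[0]cₗ[1] = (-1)·(3)·(1) + (3)·(1)·(-3) = -12; checking all 8 entries, every one matches. The claim holds.

Yes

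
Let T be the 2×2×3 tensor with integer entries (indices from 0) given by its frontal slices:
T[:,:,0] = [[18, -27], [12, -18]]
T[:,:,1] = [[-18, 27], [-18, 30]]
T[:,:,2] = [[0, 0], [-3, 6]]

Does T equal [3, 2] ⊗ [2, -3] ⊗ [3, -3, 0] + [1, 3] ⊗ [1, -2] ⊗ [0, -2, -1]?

No

Reconstruct entry (0,0,1) from the claimed factors: Σₗ aₗ[0]bₗ[0]cₗ[1] = (3)·(2)·(-3) + (1)·(1)·(-2) = -20, but T[0,0,1] = -18. The claim is false.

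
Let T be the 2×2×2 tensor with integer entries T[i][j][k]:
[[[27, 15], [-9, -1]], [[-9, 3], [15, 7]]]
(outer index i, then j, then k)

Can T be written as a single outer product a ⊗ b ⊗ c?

The mode-1 unfolding of T (rows indexed by i, columns by (j,k) = (0,0), (0,1), (1,0), (1,1)) is [[27, 15, -9, -1], [-9, 3, 15, 7]].
There the 2×2 minor on rows i ∈ {0, 1}, columns (j,k) ∈ {(0,0), (0,1)} is det [[27, 15], [-9, 3]] = 216 ≠ 0, so this unfolding has rank ≥ 2; CP rank is at least every unfolding rank, so rank(T) ≥ 2.
In particular rank(T) ≥ 2 > 1, so T is not rank-1.

No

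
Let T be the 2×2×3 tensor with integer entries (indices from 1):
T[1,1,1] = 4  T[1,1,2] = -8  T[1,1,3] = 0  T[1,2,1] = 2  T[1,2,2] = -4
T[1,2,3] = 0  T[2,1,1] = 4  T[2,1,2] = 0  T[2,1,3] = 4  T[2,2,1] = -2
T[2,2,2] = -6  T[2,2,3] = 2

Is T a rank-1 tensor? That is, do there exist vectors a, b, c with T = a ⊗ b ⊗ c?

The mode-3 unfolding of T (rows indexed by k, columns by (i,j) = (1,1), (1,2), (2,1), (2,2)) is [[4, 2, 4, -2], [-8, -4, 0, -6], [0, 0, 4, 2]].
There the 3×3 minor on rows k ∈ {1, 2, 3}, columns (i,j) ∈ {(1,1), (2,1), (2,2)} is det [[4, 4, -2], [-8, 0, -6], [0, 4, 2]] = 224 ≠ 0, so this unfolding has rank ≥ 3; CP rank is at least every unfolding rank, so rank(T) ≥ 3.
In particular rank(T) ≥ 3 > 1, so T is not rank-1.

No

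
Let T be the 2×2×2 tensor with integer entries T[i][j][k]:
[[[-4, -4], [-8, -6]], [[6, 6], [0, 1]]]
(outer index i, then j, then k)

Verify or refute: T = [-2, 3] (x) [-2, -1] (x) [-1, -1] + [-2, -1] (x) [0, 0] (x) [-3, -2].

Reconstruct entry (0,1,0) from the claimed factors: Σₗ aₗ[0]bₗ[1]cₗ[0] = (-2)·(-1)·(-1) + (-2)·(0)·(-3) = -2, but T[0,1,0] = -8. The claim is false.

No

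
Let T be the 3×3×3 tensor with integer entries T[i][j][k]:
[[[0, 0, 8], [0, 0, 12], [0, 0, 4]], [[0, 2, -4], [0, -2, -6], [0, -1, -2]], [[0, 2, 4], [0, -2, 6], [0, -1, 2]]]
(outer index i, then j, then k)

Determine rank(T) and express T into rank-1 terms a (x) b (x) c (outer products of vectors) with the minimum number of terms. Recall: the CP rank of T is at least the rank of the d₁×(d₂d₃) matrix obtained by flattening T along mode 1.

Lower bound: the mode-1 unfolding of T (rows indexed by i, columns by (j,k) = (0,0), (0,1), (0,2), (1,0), (1,1), (1,2), (2,0), (2,1), (2,2)) is [[0, 0, 8, 0, 0, 12, 0, 0, 4], [0, 2, -4, 0, -2, -6, 0, -1, -2], [0, 2, 4, 0, -2, 6, 0, -1, 2]].
There the 2×2 minor on rows i ∈ {0, 1}, columns (j,k) ∈ {(0,1), (0,2)} is det [[0, 8], [2, -4]] = -16 ≠ 0, so this unfolding has rank ≥ 2; CP rank is at least every unfolding rank, so rank(T) ≥ 2. (Flattening ranks never certify an upper bound on CP rank; for that we must actually write T with 2 rank-1 terms.)
Upper bound — finding two terms. Write S_k = T[:,:,k] for the frontal slices: S₀ = [[0, 0, 0], [0, 0, 0], [0, 0, 0]], S₁ = [[0, 0, 0], [2, -2, -1], [2, -2, -1]], S₂ = [[8, 12, 4], [-4, -6, -2], [4, 6, 2]].
If T = a₁ (x) b₁ (x) c₁ + a₂ (x) b₂ (x) c₂ then each S_k = c₁[k]·a₁b₁ᵀ + c₂[k]·a₂b₂ᵀ. S₁ and S₂ are linearly independent, so a₁b₁ᵀ and a₂b₂ᵀ must span the same plane of matrices: they are the rank-1 matrices of the form x·S₁ + y·S₂.
The 2×2 minor of x·S₁ + y·S₂ on rows {0,1}, columns {0,1} is −40·xy = (-40)·(y)(x), vanishing at (x:y) = (1:0) and (0:1).
M₁ = S₁ = [[0, 0, 0], [2, -2, -1], [2, -2, -1]] = [0, 1, 1][2, -2, -1]ᵀ and M₂ = S₂ = [[8, 12, 4], [-4, -6, -2], [4, 6, 2]] = 2·[2, -1, 1][2, 3, 1]ᵀ, so take a₁ = [0, 1, 1], b₁ = [2, -2, -1], a₂ = [2, -1, 1], b₂ = [2, 3, 1].
Each slice is an integer combination of E₁ = a₁b₁ᵀ and E₂ = a₂b₂ᵀ: S₀ = 0, S₁ = E₁, S₂ = 2·E₂; reading off coefficients, c₁ = [0, 1, 0] and c₂ = [0, 0, 2].
Hence T = [0, 1, 1] (x) [2, -2, -1] (x) [0, 1, 0] + [2, -1, 1] (x) [2, 3, 1] (x) [0, 0, 2], so rank(T) ≤ 2.
These bounds meet, so rank(T) = 2.
Check entry T[2,0,2] = 4: (1)·(2)·(0) + (1)·(2)·(2) = 4.

rank(T) = 2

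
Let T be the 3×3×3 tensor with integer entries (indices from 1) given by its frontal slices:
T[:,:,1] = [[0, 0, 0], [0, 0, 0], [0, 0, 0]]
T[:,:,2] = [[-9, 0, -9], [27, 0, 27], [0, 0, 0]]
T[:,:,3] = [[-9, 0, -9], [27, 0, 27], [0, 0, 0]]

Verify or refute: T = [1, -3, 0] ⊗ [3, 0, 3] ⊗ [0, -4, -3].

Reconstruct entry (1,1,2) from the claimed factors: Σₗ aₗ[1]bₗ[1]cₗ[2] = (1)·(3)·(-4) = -12, but T[1,1,2] = -9. The claim is false.

No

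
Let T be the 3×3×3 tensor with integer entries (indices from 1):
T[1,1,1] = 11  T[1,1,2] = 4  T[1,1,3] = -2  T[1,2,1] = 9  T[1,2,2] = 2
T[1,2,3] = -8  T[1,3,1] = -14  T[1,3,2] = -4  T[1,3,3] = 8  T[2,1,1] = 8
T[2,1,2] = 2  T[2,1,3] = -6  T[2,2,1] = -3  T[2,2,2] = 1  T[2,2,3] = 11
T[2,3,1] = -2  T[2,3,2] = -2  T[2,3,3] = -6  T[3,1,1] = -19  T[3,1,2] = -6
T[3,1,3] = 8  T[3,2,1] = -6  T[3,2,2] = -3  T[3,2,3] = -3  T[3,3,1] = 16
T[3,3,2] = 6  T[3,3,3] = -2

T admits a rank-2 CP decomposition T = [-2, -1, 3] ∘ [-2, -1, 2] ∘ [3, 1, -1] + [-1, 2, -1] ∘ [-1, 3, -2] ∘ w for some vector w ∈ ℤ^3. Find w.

Subtract the known terms from T to get the rank-1 residual R = [-1, 2, -1] ∘ [-1, 3, -2] ∘ w, so R[i,j,k] = a[i]·b[j]·w[k]. Pick indices with nonzero a[1]·b[1] = (-1)·(-1) = 1. Only the fibre through (1,1,·) is needed: R[1,1,:] = T[1,1,:] − Σₗ aₗ[1]bₗ[1]cₗ = [11, 4, -2] − (-2)·(-2)·[3, 1, -1] = [-1, 0, 2]. Then w[k] = R[1,1,k] / 1 for each k, giving w = [-1, 0, 2] / 1 = [-1, 0, 2].

w = [-1, 0, 2]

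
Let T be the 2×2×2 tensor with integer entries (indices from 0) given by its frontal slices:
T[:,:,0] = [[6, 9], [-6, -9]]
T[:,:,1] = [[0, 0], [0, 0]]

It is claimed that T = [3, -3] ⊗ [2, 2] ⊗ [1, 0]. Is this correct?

Reconstruct entry (0,1,0) from the claimed factors: Σₗ aₗ[0]bₗ[1]cₗ[0] = (3)·(2)·(1) = 6, but T[0,1,0] = 9. The claim is false.

No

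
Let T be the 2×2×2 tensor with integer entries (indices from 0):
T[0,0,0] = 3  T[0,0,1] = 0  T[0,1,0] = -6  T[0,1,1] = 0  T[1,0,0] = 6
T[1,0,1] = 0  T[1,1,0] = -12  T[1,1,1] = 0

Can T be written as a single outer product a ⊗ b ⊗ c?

Yes

If T = a ⊗ b ⊗ c then every fibre of T is a multiple of the corresponding factor, so read the factors off the fibres through the nonzero entry T[0,0,0] = 3.
The mode-1 fibre T[:,0,0] = [3, 6] gives a = [1, 2] (primitive direction); the mode-2 fibre T[0,:,0] = [3, -6] gives b = [1, -2]; then c[k] = T[0,0,k] / (a[0]·b[0]) = [3, 0] / 1 = [3, 0].
Expanding [1, 2] ⊗ [1, -2] ⊗ [3, 0] reproduces all 8 entries of T, so T = [1, 2] ⊗ [1, -2] ⊗ [3, 0] and rank(T) ≤ 1.
Equivalently every frontal slice T[:,:,k] is c[k] times the rank-1 matrix [1, 2] ⊗ [1, -2]. So T has rank 1 (it is nonzero).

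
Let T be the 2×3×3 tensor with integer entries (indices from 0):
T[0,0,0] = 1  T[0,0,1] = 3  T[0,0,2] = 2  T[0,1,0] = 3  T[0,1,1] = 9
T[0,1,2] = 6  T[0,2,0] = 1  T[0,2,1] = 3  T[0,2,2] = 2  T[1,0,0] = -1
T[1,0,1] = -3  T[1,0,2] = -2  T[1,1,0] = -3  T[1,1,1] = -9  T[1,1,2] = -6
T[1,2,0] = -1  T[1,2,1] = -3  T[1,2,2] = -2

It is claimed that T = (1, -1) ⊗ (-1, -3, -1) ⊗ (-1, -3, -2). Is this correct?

Yes

Reconstruct entrywise from the claimed factors. For example, T[1,0,2] = -2 and Σₗ aₗ[1]bₗ[0]cₗ[2] = (-1)·(-1)·(-2) = -2; checking all 18 entries, every one matches. The claim holds.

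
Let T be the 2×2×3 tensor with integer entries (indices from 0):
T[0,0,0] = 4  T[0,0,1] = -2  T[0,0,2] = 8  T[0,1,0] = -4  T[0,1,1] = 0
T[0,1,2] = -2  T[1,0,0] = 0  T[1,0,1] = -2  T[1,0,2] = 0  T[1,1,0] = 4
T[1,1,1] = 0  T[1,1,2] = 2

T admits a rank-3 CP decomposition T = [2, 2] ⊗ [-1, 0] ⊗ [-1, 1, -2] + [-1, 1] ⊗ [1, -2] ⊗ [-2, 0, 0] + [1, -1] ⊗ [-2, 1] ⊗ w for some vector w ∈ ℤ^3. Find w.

Subtract the known terms from T to get the rank-1 residual R = [1, -1] ⊗ [-2, 1] ⊗ w, so R[i,j,k] = a[i]·b[j]·w[k]. Pick indices with nonzero a[0]·b[0] = (1)·(-2) = -2. Only the fibre through (0,0,·) is needed: R[0,0,:] = T[0,0,:] − Σₗ aₗ[0]bₗ[0]cₗ = [4, -2, 8] − (2)·(-1)·[-1, 1, -2] − (-1)·(1)·[-2, 0, 0] = [0, 0, 4]. Then w[k] = R[0,0,k] / -2 for each k, giving w = [0, 0, 4] / -2 = [0, 0, -2].

w = [0, 0, -2]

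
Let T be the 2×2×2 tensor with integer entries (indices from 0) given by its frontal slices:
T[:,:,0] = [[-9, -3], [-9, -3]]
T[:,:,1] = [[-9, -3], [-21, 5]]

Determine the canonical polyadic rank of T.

2

Lower bound: the mode-1 unfolding of T (rows indexed by i, columns by (j,k) = (0,0), (0,1), (1,0), (1,1)) is [[-9, -9, -3, -3], [-9, -21, -3, 5]].
There the 2×2 minor on rows i ∈ {0, 1}, columns (j,k) ∈ {(0,0), (0,1)} is det [[-9, -9], [-9, -21]] = 108 ≠ 0, so this unfolding has rank ≥ 2; CP rank is at least every unfolding rank, so rank(T) ≥ 2. (Unfolding ranks only ever bound the CP rank from below — rank(T) can be strictly larger than all of them — so the matching upper bound has to come from an explicit 2-term decomposition.)
Upper bound — finding two terms. Write S_k = T[:,:,k] for the frontal slices: S₀ = [[-9, -3], [-9, -3]], S₁ = [[-9, -3], [-21, 5]].
If T = a₁ ⊗ b₁ ⊗ c₁ + a₂ ⊗ b₂ ⊗ c₂ then each S_k = c₁[k]·a₁b₁ᵀ + c₂[k]·a₂b₂ᵀ. S₀ and S₁ are linearly independent, so a₁b₁ᵀ and a₂b₂ᵀ must span the same plane of matrices: they are the rank-1 matrices of the form x·S₀ + y·S₁.
det(x·S₀ + y·S₁) is −108·xy − 108·y² = (-108)·(y)(x + y), vanishing at (x:y) = (1:0) and (1:-1).
M₁ = S₀ = [[-9, -3], [-9, -3]] = (-3)·[1, 1][3, 1]ᵀ and M₂ = S₀ − S₁ = [[0, 0], [12, -8]] = 4·[0, 1][3, -2]ᵀ, so take a₁ = [1, 1], b₁ = [3, 1], a₂ = [0, 1], b₂ = [3, -2].
Each slice is an integer combination of E₁ = a₁b₁ᵀ and E₂ = a₂b₂ᵀ: S₀ = −3·E₁, S₁ = −3·E₁ − 4·E₂; reading off coefficients, c₁ = [-3, -3] and c₂ = [0, -4].
Hence T = [1, 1] ⊗ [3, 1] ⊗ [-3, -3] + [0, 1] ⊗ [3, -2] ⊗ [0, -4], so rank(T) ≤ 2.
These bounds meet, so rank(T) = 2.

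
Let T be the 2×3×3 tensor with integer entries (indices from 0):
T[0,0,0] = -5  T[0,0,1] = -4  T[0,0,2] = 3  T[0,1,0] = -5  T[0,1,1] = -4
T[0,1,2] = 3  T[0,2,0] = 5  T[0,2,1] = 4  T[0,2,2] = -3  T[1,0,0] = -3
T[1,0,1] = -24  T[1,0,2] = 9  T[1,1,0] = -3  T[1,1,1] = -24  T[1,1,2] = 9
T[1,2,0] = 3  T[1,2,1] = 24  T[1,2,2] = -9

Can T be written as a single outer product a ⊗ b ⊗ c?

No

The mode-1 unfolding of T (rows indexed by i, columns by (j,k) = (0,0), (0,1), (0,2), (1,0), (1,1), (1,2), (2,0), (2,1), (2,2)) is [[-5, -4, 3, -5, -4, 3, 5, 4, -3], [-3, -24, 9, -3, -24, 9, 3, 24, -9]].
There the 2×2 minor on rows i ∈ {0, 1}, columns (j,k) ∈ {(0,0), (0,1)} is det [[-5, -4], [-3, -24]] = 108 ≠ 0, so this unfolding has rank ≥ 2; CP rank is at least every unfolding rank, so rank(T) ≥ 2.
In particular rank(T) ≥ 2 > 1, so T is not rank-1.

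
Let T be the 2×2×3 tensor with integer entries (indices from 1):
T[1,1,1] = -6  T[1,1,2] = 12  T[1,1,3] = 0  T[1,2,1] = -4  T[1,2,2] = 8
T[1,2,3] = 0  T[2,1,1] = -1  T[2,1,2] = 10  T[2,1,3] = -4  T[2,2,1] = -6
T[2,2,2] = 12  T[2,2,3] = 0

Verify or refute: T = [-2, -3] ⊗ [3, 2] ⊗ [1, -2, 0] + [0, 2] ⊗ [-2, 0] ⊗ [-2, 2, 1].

Reconstruct entrywise from the claimed factors. For example, T[2,2,2] = 12 and Σₗ aₗ[2]bₗ[2]cₗ[2] = (-3)·(2)·(-2) + (2)·(0)·(2) = 12; checking all 12 entries, every one matches. The claim holds.

Yes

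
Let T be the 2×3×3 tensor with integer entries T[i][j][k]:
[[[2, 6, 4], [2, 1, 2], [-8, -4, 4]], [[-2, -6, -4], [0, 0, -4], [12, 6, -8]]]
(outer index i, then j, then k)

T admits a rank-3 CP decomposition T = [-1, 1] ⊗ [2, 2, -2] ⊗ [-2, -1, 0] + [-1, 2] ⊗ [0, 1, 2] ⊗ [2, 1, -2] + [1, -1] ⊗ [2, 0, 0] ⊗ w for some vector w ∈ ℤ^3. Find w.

w = [-1, 2, 2]

Subtract the known terms from T to get the rank-1 residual R = [1, -1] ⊗ [2, 0, 0] ⊗ w, so R[i,j,k] = a[i]·b[j]·w[k]. Pick indices with nonzero a[0]·b[0] = (1)·(2) = 2. Only the fibre through (0,0,·) is needed: R[0,0,:] = T[0,0,:] − Σₗ aₗ[0]bₗ[0]cₗ = [2, 6, 4] − (-1)·(2)·[-2, -1, 0] − (-1)·(0)·[2, 1, -2] = [-2, 4, 4]. Then w[k] = R[0,0,k] / 2 for each k, giving w = [-2, 4, 4] / 2 = [-1, 2, 2].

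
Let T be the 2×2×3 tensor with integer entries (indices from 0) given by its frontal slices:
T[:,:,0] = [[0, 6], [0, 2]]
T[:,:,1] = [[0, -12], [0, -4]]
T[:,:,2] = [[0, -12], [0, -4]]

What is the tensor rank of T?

1

Lower bound: T ≠ 0 (e.g. T[0,1,0] = 6), so rank(T) ≥ 1.
Upper bound: if T = a (x) b (x) c then every fibre of T is a multiple of the corresponding factor, so read the factors off the fibres through the nonzero entry T[0,1,0] = 6.
The mode-1 fibre T[:,1,0] = [6, 2] gives a = [3, 1] (primitive direction); the mode-2 fibre T[0,:,0] = [0, 6] gives b = [0, 1]; then c[k] = T[0,1,k] / (a[0]·b[1]) = [6, -12, -12] / 3 = [2, -4, -4].
Expanding [3, 1] (x) [0, 1] (x) [2, -4, -4] reproduces all 12 entries of T, so T = [3, 1] (x) [0, 1] (x) [2, -4, -4] and rank(T) ≤ 1.
These bounds meet, so rank(T) = 1.
Check entry T[0,0,2] = 0: (3)·(0)·(-4) = 0.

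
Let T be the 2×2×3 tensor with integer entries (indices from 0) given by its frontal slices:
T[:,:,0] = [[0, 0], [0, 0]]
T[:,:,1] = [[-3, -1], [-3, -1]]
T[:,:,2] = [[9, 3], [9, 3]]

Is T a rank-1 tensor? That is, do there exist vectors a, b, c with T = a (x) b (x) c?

If T = a (x) b (x) c then every fibre of T is a multiple of the corresponding factor, so read the factors off the fibres through the nonzero entry T[0,0,1] = -3.
The mode-1 fibre T[:,0,1] = [-3, -3] gives a = [1, 1] (primitive direction); the mode-2 fibre T[0,:,1] = [-3, -1] gives b = [3, 1]; then c[k] = T[0,0,k] / (a[0]·b[0]) = [0, -3, 9] / 3 = [0, -1, 3].
Expanding [1, 1] (x) [3, 1] (x) [0, -1, 3] reproduces all 12 entries of T, so T = [1, 1] (x) [3, 1] (x) [0, -1, 3] and rank(T) ≤ 1.
Equivalently every frontal slice T[:,:,k] is c[k] times the rank-1 matrix [1, 1] (x) [3, 1]. So T has rank 1 (it is nonzero).

Yes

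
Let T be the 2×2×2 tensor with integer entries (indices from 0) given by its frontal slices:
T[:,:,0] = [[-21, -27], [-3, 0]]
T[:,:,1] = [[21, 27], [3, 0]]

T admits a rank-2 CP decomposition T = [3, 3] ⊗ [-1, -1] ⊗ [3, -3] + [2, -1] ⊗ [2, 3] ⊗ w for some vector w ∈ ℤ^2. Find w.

w = [-3, 3]

Subtract the known terms from T to get the rank-1 residual R = [2, -1] ⊗ [2, 3] ⊗ w, so R[i,j,k] = a[i]·b[j]·w[k]. Pick indices with nonzero a[0]·b[0] = (2)·(2) = 4. Only the fibre through (0,0,·) is needed: R[0,0,:] = T[0,0,:] − Σₗ aₗ[0]bₗ[0]cₗ = [-21, 21] − (3)·(-1)·[3, -3] = [-12, 12]. Then w[k] = R[0,0,k] / 4 for each k, giving w = [-12, 12] / 4 = [-3, 3].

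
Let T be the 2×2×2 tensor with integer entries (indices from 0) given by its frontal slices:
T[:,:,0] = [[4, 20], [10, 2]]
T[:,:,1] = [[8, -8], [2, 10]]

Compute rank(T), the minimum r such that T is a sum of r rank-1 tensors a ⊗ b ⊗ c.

Lower bound: the mode-2 unfolding of T (rows indexed by j, columns by (i,k) = (0,0), (0,1), (1,0), (1,1)) is [[4, 8, 10, 2], [20, -8, 2, 10]].
There the 2×2 minor on rows j ∈ {0, 1}, columns (i,k) ∈ {(0,0), (0,1)} is det [[4, 8], [20, -8]] = -192 ≠ 0, so this unfolding has rank ≥ 2; CP rank is at least every unfolding rank, so rank(T) ≥ 2. (This is only a lower bound: in general the CP rank may exceed every unfolding rank, so we still need to exhibit 2 rank-1 terms summing to T.)
Upper bound — finding two terms. Write S_k = T[:,:,k] for the frontal slices: S₀ = [[4, 20], [10, 2]], S₁ = [[8, -8], [2, 10]].
If T = a₁ ⊗ b₁ ⊗ c₁ + a₂ ⊗ b₂ ⊗ c₂ then each S_k = c₁[k]·a₁b₁ᵀ + c₂[k]·a₂b₂ᵀ. S₀ and S₁ are linearly independent, so a₁b₁ᵀ and a₂b₂ᵀ must span the same plane of matrices: they are the rank-1 matrices of the form x·S₀ + y·S₁.
det(x·S₀ + y·S₁) is −192·x² + 96·xy + 96·y² = (-96)·(x − y)(2·x + y), vanishing at (x:y) = (1:1) and (1:-2).
M₁ = S₀ + S₁ = [[12, 12], [12, 12]] = 12·[1, 1][1, 1]ᵀ and M₂ = S₀ − 2·S₁ = [[-12, 36], [6, -18]] = (-6)·[2, -1][1, -3]ᵀ, so take a₁ = [1, 1], b₁ = [1, 1], a₂ = [2, -1], b₂ = [1, -3].
Each slice is an integer combination of E₁ = a₁b₁ᵀ and E₂ = a₂b₂ᵀ: S₀ = 8·E₁ − 2·E₂, S₁ = 4·E₁ + 2·E₂; reading off coefficients, c₁ = [8, 4] and c₂ = [-2, 2].
Hence T = [1, 1] ⊗ [1, 1] ⊗ [8, 4] + [2, -1] ⊗ [1, -3] ⊗ [-2, 2], so rank(T) ≤ 2.
These bounds meet, so rank(T) = 2.

2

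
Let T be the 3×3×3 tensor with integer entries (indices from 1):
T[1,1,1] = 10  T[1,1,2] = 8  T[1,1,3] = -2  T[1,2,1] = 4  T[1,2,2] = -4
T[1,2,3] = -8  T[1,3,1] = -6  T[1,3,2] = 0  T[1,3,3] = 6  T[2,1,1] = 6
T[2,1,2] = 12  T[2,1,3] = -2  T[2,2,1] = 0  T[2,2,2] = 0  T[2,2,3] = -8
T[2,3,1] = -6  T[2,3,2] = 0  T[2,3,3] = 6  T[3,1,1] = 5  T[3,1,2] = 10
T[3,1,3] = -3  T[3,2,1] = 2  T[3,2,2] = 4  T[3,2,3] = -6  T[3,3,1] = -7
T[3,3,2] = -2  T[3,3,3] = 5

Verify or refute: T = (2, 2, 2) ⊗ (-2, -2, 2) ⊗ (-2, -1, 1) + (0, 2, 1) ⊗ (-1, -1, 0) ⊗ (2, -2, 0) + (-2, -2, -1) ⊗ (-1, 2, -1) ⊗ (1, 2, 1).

Reconstruct entry (3,1,1) from the claimed factors: Σₗ aₗ[3]bₗ[1]cₗ[1] = (2)·(-2)·(-2) + (1)·(-1)·(2) + (-1)·(-1)·(1) = 7, but T[3,1,1] = 5. The claim is false.

No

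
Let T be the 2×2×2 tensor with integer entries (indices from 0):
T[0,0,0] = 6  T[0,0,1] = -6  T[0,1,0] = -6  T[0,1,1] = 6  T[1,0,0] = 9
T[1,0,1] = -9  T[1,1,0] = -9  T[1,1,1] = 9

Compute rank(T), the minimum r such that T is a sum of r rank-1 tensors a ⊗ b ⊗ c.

1

Lower bound: T ≠ 0 (e.g. T[0,0,0] = 6), so rank(T) ≥ 1.
Upper bound: if T = a ⊗ b ⊗ c then every fibre of T is a multiple of the corresponding factor, so read the factors off the fibres through the nonzero entry T[0,0,0] = 6.
The mode-1 fibre T[:,0,0] = [6, 9] gives a = [2, 3] (primitive direction); the mode-2 fibre T[0,:,0] = [6, -6] gives b = [1, -1]; then c[k] = T[0,0,k] / (a[0]·b[0]) = [6, -6] / 2 = [3, -3].
Expanding [2, 3] ⊗ [1, -1] ⊗ [3, -3] reproduces all 8 entries of T, so T = [2, 3] ⊗ [1, -1] ⊗ [3, -3] and rank(T) ≤ 1.
These bounds meet, so rank(T) = 1.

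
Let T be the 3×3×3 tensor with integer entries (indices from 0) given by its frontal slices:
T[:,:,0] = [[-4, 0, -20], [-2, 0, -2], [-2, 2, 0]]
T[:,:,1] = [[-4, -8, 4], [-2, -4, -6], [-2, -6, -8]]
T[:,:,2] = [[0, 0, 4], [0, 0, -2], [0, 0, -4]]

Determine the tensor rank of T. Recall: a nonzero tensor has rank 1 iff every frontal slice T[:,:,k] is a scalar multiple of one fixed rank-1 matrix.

3

Lower bound: the mode-2 unfolding of T (rows indexed by j, columns by (i,k) = (0,0), (0,1), (0,2), (1,0), (1,1), (1,2), (2,0), (2,1), (2,2)) is [[-4, -4, 0, -2, -2, 0, -2, -2, 0], [0, -8, 0, 0, -4, 0, 2, -6, 0], [-20, 4, 4, -2, -6, -2, 0, -8, -4]].
There the 3×3 minor on rows j ∈ {0, 1, 2}, columns (i,k) ∈ {(0,0), (0,1), (0,2)} is det [[-4, -4, 0], [0, -8, 0], [-20, 4, 4]] = 128 ≠ 0, so this unfolding has rank ≥ 3; CP rank is at least every unfolding rank, so rank(T) ≥ 3. (Flattening ranks never certify an upper bound on CP rank; for that we must actually write T with 3 rank-1 terms.)
Upper bound: T is a sum of 3 rank-1 terms, T = [2, -1, -2] ⊗ [0, 0, 1] ⊗ [-4, 4, 2] + [2, 1, 1] ⊗ [1, 1, 2] ⊗ [-2, -2, 0] + [2, 1, 2] ⊗ [0, 1, -1] ⊗ [2, -2, 0] (one valid choice — decompositions are not unique — normalised so each a, b is primitive with positive first nonzero entry; check it by expanding all entries), so rank(T) ≤ 3.
These bounds meet, so rank(T) = 3.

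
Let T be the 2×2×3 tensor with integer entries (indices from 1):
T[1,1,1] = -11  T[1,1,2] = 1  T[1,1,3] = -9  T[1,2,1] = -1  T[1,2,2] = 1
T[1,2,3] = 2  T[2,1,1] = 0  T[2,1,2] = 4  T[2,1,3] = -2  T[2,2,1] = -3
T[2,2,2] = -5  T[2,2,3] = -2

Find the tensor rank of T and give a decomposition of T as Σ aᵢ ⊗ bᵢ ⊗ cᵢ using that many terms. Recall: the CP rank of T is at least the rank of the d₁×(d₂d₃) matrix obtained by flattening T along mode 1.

Lower bound: the mode-3 unfolding of T (rows indexed by k, columns by (i,j) = (1,1), (1,2), (2,1), (2,2)) is [[-11, -1, 0, -3], [1, 1, 4, -5], [-9, 2, -2, -2]].
There the 3×3 minor on rows k ∈ {1, 2, 3}, columns (i,j) ∈ {(1,1), (1,2), (2,1)} is det [[-11, -1, 0], [1, 1, 4], [-9, 2, -2]] = 144 ≠ 0, so this unfolding has rank ≥ 3; CP rank is at least every unfolding rank, so rank(T) ≥ 3. (Unfolding ranks only ever bound the CP rank from below — rank(T) can be strictly larger than all of them — so the matching upper bound has to come from an explicit 3-term decomposition.)
Upper bound: T is a sum of 3 rank-1 terms, T = [1, -2] ⊗ [1, -2] ⊗ [-1, -1, -1] + [1, 0] ⊗ [2, 1] ⊗ [-4, 0, -2] + [1, 1] ⊗ [2, -1] ⊗ [-1, 1, -2] (written with every a and b primitive with positive leading entry and the scale carried by c; CP decompositions are not unique, and this one is verified by expanding entrywise), so rank(T) ≤ 3.
These bounds meet, so rank(T) = 3.

rank(T) = 3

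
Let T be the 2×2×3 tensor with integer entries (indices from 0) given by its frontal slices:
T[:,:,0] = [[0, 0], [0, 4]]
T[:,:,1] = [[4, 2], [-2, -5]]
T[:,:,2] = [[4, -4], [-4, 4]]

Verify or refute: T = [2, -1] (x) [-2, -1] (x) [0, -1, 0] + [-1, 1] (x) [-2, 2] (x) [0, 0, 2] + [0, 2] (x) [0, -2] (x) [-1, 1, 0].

Yes

Reconstruct entrywise from the claimed factors. For example, T[1,0,0] = 0 and Σₗ aₗ[1]bₗ[0]cₗ[0] = (-1)·(-2)·(0) + (1)·(-2)·(0) + (2)·(0)·(-1) = 0; checking all 12 entries, every one matches. The claim holds.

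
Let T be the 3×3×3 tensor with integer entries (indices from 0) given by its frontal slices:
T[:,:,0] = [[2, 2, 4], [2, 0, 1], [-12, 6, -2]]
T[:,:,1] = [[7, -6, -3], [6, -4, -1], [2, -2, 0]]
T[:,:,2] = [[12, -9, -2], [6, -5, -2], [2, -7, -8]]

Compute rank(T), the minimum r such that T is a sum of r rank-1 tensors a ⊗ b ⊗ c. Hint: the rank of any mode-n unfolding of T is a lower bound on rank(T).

Lower bound: the mode-1 unfolding of T (rows indexed by i, columns by (j,k) = (0,0), (0,1), (0,2), (1,0), (1,1), (1,2), (2,0), (2,1), (2,2)) is [[2, 7, 12, 2, -6, -9, 4, -3, -2], [2, 6, 6, 0, -4, -5, 1, -1, -2], [-12, 2, 2, 6, -2, -7, -2, 0, -8]].
There the 3×3 minor on rows i ∈ {0, 1, 2}, columns (j,k) ∈ {(0,0), (0,1), (0,2)} is det [[2, 7, 12], [2, 6, 6], [-12, 2, 2]] = 380 ≠ 0, so this unfolding has rank ≥ 3; CP rank is at least every unfolding rank, so rank(T) ≥ 3. (Unfolding ranks only ever bound the CP rank from below — rank(T) can be strictly larger than all of them — so the matching upper bound has to come from an explicit 3-term decomposition.)
Upper bound: T is a sum of 3 rank-1 terms, T = [1, 0, -2] ⊗ [1, 0, 1] ⊗ [2, -1, 2] + [1, 1, -1] ⊗ [2, -1, 0] ⊗ [2, 2, 1] + [2, 1, 2] ⊗ [2, -2, -1] ⊗ [-1, 1, 2] (written with every a and b primitive with positive leading entry and the scale carried by c; CP decompositions are not unique, and this one is verified by expanding entrywise), so rank(T) ≤ 3.
These bounds meet, so rank(T) = 3.
Check entry T[1,2,0] = 1: (0)·(1)·(2) + (1)·(0)·(2) + (1)·(-1)·(-1) = 1.

3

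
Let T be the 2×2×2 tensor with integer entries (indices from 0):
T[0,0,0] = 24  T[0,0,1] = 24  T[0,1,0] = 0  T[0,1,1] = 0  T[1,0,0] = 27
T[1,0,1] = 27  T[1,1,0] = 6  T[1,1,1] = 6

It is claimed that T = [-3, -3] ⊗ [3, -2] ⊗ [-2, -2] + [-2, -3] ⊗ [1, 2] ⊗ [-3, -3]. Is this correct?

Yes

Reconstruct entrywise from the claimed factors. For example, T[0,0,1] = 24 and Σₗ aₗ[0]bₗ[0]cₗ[1] = (-3)·(3)·(-2) + (-2)·(1)·(-3) = 24; checking all 8 entries, every one matches. The claim holds.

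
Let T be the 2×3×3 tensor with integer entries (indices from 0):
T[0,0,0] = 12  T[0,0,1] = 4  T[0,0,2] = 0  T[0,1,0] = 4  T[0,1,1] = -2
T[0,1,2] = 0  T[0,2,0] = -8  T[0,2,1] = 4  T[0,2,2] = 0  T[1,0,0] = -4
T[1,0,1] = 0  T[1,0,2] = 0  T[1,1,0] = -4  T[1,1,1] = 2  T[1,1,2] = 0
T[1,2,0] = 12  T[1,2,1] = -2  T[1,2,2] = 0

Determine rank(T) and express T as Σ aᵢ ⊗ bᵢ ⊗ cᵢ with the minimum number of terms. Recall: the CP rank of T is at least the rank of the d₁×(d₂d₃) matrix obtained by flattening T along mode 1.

Lower bound: the mode-2 unfolding of T (rows indexed by j, columns by (i,k) = (0,0), (0,1), (0,2), (1,0), (1,1), (1,2)) is [[12, 4, 0, -4, 0, 0], [4, -2, 0, -4, 2, 0], [-8, 4, 0, 12, -2, 0]].
There the 3×3 minor on rows j ∈ {0, 1, 2}, columns (i,k) ∈ {(0,0), (0,1), (1,0)} is det [[12, 4, -4], [4, -2, -4], [-8, 4, 12]] = -160 ≠ 0, so this unfolding has rank ≥ 3; CP rank is at least every unfolding rank, so rank(T) ≥ 3. (Flattening ranks never certify an upper bound on CP rank; for that we must actually write T with 3 rank-1 terms.)
Upper bound: T is a sum of 3 rank-1 terms, T = (1, -1) ⊗ (0, 1, -1) ⊗ (4, -2, 0) + (1, -1) ⊗ (1, 0, -2) ⊗ (4, 0, 0) + (1, 0) ⊗ (2, 0, 1) ⊗ (4, 2, 0) (written with every a and b primitive with positive leading entry and the scale carried by c; CP decompositions are not unique, and this one is verified by expanding entrywise), so rank(T) ≤ 3.
These bounds meet, so rank(T) = 3.

rank(T) = 3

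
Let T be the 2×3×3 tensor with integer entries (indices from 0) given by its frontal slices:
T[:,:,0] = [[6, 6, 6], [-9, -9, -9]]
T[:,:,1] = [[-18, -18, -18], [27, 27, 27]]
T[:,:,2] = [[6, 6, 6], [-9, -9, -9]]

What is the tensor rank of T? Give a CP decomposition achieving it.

Lower bound: T ≠ 0 (e.g. T[0,0,0] = 6), so rank(T) ≥ 1.
Upper bound: if T = a ⊗ b ⊗ c then every fibre of T is a multiple of the corresponding factor, so read the factors off the fibres through the nonzero entry T[0,0,0] = 6.
The mode-1 fibre T[:,0,0] = [6, -9] gives a = [2, -3] (primitive direction); the mode-2 fibre T[0,:,0] = [6, 6, 6] gives b = [1, 1, 1]; then c[k] = T[0,0,k] / (a[0]·b[0]) = [6, -18, 6] / 2 = [3, -9, 3].
Expanding [2, -3] ⊗ [1, 1, 1] ⊗ [3, -9, 3] reproduces all 18 entries of T, so T = [2, -3] ⊗ [1, 1, 1] ⊗ [3, -9, 3] and rank(T) ≤ 1.
These bounds meet, so rank(T) = 1.
Check entry T[0,2,1] = -18: (2)·(1)·(-9) = -18.

rank(T) = 1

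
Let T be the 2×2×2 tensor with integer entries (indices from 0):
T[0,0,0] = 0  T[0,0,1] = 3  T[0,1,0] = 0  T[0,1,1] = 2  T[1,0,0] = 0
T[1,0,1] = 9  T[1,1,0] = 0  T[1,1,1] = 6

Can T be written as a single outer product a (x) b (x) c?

Yes

If T = a (x) b (x) c then every fibre of T is a multiple of the corresponding factor, so read the factors off the fibres through the nonzero entry T[0,0,1] = 3.
The mode-1 fibre T[:,0,1] = [3, 9] gives a = [1, 3] (primitive direction); the mode-2 fibre T[0,:,1] = [3, 2] gives b = [3, 2]; then c[k] = T[0,0,k] / (a[0]·b[0]) = [0, 3] / 3 = [0, 1].
Expanding [1, 3] (x) [3, 2] (x) [0, 1] reproduces all 8 entries of T, so T = [1, 3] (x) [3, 2] (x) [0, 1] and rank(T) ≤ 1.
Equivalently every frontal slice T[:,:,k] is c[k] times the rank-1 matrix [1, 3] (x) [3, 2]. So T has rank 1 (it is nonzero).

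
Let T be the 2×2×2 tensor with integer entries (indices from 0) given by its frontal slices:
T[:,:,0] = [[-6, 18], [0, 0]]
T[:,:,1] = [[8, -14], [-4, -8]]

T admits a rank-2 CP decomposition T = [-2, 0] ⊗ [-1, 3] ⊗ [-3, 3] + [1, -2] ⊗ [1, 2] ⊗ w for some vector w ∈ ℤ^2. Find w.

Subtract the known terms from T to get the rank-1 residual R = [1, -2] ⊗ [1, 2] ⊗ w, so R[i,j,k] = a[i]·b[j]·w[k]. Pick indices with nonzero a[0]·b[0] = (1)·(1) = 1. Only the fibre through (0,0,·) is needed: R[0,0,:] = T[0,0,:] − Σₗ aₗ[0]bₗ[0]cₗ = [-6, 8] − (-2)·(-1)·[-3, 3] = [0, 2]. Then w[k] = R[0,0,k] / 1 for each k, giving w = [0, 2] / 1 = [0, 2].

w = [0, 2]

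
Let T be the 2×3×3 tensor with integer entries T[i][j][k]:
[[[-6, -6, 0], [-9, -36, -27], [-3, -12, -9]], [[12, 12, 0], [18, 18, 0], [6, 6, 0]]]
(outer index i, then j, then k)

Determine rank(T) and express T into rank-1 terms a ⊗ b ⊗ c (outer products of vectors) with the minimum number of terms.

Lower bound: the mode-1 unfolding of T (rows indexed by i, columns by (j,k) = (0,0), (0,1), (0,2), (1,0), (1,1), (1,2), (2,0), (2,1), (2,2)) is [[-6, -6, 0, -9, -36, -27, -3, -12, -9], [12, 12, 0, 18, 18, 0, 6, 6, 0]].
There the 2×2 minor on rows i ∈ {0, 1}, columns (j,k) ∈ {(0,0), (1,1)} is det [[-6, -36], [12, 18]] = 324 ≠ 0, so this unfolding has rank ≥ 2; CP rank is at least every unfolding rank, so rank(T) ≥ 2. (Flattening ranks never certify an upper bound on CP rank; for that we must actually write T with 2 rank-1 terms.)
Upper bound — finding two terms. Write S_k = T[:,:,k] for the frontal slices: S₀ = [[-6, -9, -3], [12, 18, 6]], S₁ = [[-6, -36, -12], [12, 18, 6]], S₂ = [[0, -27, -9], [0, 0, 0]].
If T = a₁ ⊗ b₁ ⊗ c₁ + a₂ ⊗ b₂ ⊗ c₂ then each S_k = c₁[k]·a₁b₁ᵀ + c₂[k]·a₂b₂ᵀ. S₀ and S₁ are linearly independent, so a₁b₁ᵀ and a₂b₂ᵀ must span the same plane of matrices: they are the rank-1 matrices of the form x·S₀ + y·S₁.
The 2×2 minor of x·S₀ + y·S₁ on rows {0,1}, columns {0,1} is 324·xy + 324·y² = 324·(y)(x + y), vanishing at (x:y) = (1:0) and (1:-1).
M₁ = S₀ = [[-6, -9, -3], [12, 18, 6]] = (-3)·[1, -2][2, 3, 1]ᵀ and M₂ = S₀ − S₁ = [[0, 27, 9], [0, 0, 0]] = 9·[1, 0][0, 3, 1]ᵀ, so take a₁ = [1, -2], b₁ = [2, 3, 1], a₂ = [1, 0], b₂ = [0, 3, 1].
Each slice is an integer combination of E₁ = a₁b₁ᵀ and E₂ = a₂b₂ᵀ: S₀ = −3·E₁, S₁ = −3·E₁ − 9·E₂, S₂ = −9·E₂; reading off coefficients, c₁ = [-3, -3, 0] and c₂ = [0, -9, -9].
Hence T = [1, -2] ⊗ [2, 3, 1] ⊗ [-3, -3, 0] + [1, 0] ⊗ [0, 3, 1] ⊗ [0, -9, -9], so rank(T) ≤ 2.
These bounds meet, so rank(T) = 2.

rank(T) = 2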